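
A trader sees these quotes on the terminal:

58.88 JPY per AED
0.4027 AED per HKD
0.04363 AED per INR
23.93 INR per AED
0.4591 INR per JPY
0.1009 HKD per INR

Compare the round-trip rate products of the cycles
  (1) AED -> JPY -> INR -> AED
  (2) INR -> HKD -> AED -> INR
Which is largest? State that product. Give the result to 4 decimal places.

(1) 58.88 × 0.4591 × 0.04363 = 1.17940
(2) 0.1009 × 0.4027 × 23.93 = 0.97233
Highest is cycle (1) at 1.1794 (>1, arbitrage).

1.1794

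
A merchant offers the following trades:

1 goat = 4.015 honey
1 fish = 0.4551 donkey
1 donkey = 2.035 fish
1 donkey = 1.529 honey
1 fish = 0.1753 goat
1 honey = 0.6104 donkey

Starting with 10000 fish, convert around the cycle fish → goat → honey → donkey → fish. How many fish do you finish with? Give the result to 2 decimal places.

10000 fish × 0.1753 = 1753 goat
1753 goat × 4.015 = 7038.295 honey
7038.295 honey × 0.6104 = 4296.175268 donkey
4296.175268 donkey × 2.035 = 8742.71667038 fish

8742.72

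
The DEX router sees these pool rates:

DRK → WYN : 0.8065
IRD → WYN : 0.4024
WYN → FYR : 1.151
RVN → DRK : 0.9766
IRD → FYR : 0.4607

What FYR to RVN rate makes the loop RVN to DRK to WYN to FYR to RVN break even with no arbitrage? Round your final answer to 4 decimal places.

Known legs of the cycle: 0.9766 × 0.8065 × 1.151 = 0.9065597129
For no arbitrage the full-cycle product must be 1, so the missing rate is 1 / 0.9065597129 ≈ 1.103071.

1.1031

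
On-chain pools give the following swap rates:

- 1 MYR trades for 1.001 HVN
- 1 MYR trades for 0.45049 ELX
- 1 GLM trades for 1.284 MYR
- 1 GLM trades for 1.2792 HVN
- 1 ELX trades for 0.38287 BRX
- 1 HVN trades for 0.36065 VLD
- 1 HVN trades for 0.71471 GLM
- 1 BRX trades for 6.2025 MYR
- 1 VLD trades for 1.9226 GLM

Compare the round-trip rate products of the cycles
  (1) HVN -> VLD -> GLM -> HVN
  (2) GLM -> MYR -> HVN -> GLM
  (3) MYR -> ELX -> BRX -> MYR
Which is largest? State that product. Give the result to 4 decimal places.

(1) 0.36065 × 1.9226 × 1.2792 = 0.88698
(2) 1.284 × 1.001 × 0.71471 = 0.91861
(3) 0.45049 × 0.38287 × 6.2025 = 1.06980
Highest is cycle (3) at 1.0698 (>1, arbitrage).

1.0698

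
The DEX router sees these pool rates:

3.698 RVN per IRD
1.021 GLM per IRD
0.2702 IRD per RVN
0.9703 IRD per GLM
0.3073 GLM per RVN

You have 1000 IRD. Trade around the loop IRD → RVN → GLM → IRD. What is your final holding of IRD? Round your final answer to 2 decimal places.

1000 IRD × 3.698 = 3698 RVN
3698 RVN × 0.3073 = 1136.3954 GLM
1136.3954 GLM × 0.9703 = 1102.64445662 IRD

1102.64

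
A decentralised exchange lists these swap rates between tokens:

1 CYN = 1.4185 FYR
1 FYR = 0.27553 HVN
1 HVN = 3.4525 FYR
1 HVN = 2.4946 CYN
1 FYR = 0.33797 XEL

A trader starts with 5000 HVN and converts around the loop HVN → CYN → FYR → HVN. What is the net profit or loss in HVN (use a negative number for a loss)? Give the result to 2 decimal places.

-125.06

5000 HVN × 2.4946 = 12473 CYN
12473 CYN × 1.4185 = 17692.9505 FYR
17692.9505 FYR × 0.27553 = 4874.938651265 HVN
Net change: 4874.938651265 − 5000 = -125.061348735 HVN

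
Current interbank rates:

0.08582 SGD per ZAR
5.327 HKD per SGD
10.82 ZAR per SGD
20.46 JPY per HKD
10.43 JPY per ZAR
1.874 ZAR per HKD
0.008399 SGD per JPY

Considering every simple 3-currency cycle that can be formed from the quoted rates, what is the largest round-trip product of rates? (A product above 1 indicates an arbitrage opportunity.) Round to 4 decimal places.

0.9478

SGD→ZAR→JPY→SGD: 10.82 × 10.43 × 0.008399 = 0.94785
SGD→HKD→JPY→SGD: 5.327 × 20.46 × 0.008399 = 0.91541
SGD→HKD→ZAR→SGD: 5.327 × 1.874 × 0.08582 = 0.85672
Maximum is SGD→ZAR→JPY→SGD at 0.9478; no arbitrage — every cycle loses value.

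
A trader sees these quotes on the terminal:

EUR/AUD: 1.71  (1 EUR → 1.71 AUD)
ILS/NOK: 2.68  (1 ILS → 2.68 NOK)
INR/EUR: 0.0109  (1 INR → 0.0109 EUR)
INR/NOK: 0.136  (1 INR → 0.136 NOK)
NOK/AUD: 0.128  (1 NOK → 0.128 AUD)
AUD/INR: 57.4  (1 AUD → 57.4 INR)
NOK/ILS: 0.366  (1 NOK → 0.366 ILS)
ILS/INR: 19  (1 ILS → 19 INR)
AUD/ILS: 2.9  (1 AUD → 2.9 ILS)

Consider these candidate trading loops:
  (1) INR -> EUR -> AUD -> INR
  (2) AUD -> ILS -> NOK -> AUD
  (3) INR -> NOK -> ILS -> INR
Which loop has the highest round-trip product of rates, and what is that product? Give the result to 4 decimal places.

1.0699

(1) 0.0109 × 1.71 × 57.4 = 1.06988
(2) 2.9 × 2.68 × 0.128 = 0.99482
(3) 0.136 × 0.366 × 19 = 0.94574
Highest is cycle (1) at 1.0699 (>1, arbitrage).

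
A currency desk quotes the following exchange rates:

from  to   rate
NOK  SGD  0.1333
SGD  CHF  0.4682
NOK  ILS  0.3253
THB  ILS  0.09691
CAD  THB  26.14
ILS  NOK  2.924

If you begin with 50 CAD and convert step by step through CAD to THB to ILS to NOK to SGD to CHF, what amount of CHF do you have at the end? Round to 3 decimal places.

23.114

50 CAD × 26.14 = 1307 THB
1307 THB × 0.09691 = 126.66137 ILS
126.66137 ILS × 2.924 = 370.35784588 NOK
370.35784588 NOK × 0.1333 = 49.368700855804 SGD
49.368700855804 SGD × 0.4682 = 23.1144257406874328 CHF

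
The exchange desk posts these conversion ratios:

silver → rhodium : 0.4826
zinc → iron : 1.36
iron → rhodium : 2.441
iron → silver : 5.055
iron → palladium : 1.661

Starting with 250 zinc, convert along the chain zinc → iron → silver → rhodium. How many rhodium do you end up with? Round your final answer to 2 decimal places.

250 zinc × 1.36 = 340 iron
340 iron × 5.055 = 1718.7 silver
1718.7 silver × 0.4826 = 829.44462 rhodium

829.44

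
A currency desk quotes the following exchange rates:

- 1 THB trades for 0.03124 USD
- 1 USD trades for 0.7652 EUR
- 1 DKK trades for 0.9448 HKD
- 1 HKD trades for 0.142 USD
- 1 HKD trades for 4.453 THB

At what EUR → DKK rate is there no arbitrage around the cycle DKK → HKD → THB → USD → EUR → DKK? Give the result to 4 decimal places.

Known legs of the cycle: 0.9448 × 4.453 × 0.03124 × 0.7652 = 0.1005723426384512
For no arbitrage the full-cycle product must be 1, so the missing rate is 1 / 0.1005723426384512 ≈ 9.943091.

9.9431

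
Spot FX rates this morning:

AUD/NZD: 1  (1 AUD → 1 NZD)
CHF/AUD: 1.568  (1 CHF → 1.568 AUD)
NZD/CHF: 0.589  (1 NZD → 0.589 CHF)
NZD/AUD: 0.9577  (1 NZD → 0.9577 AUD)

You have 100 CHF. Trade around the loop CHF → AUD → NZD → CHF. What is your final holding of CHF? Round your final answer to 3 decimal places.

92.355

100 CHF × 1.568 = 156.8 AUD
156.8 AUD × 1 = 156.8 NZD
156.8 NZD × 0.589 = 92.3552 CHF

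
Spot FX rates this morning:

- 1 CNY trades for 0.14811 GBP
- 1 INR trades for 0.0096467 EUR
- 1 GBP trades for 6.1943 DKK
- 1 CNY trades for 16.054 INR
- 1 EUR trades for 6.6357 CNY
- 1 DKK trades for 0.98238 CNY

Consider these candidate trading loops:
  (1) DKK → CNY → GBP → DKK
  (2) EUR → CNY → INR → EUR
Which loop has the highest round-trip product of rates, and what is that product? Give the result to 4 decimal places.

(1) 0.98238 × 0.14811 × 6.1943 = 0.90127
(2) 6.6357 × 16.054 × 0.0096467 = 1.02766
Highest is cycle (2) at 1.0277 (>1, arbitrage).

1.0277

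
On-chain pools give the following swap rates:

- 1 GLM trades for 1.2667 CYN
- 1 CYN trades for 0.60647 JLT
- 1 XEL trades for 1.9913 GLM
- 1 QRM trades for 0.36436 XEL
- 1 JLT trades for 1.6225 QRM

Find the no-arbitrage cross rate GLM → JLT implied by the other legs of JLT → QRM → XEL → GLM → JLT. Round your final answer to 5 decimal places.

Known legs of the cycle: 1.6225 × 0.36436 × 1.9913 = 1.17720498533
For no arbitrage the full-cycle product must be 1, so the missing rate is 1 / 1.17720498533 ≈ 0.8494697.

0.84947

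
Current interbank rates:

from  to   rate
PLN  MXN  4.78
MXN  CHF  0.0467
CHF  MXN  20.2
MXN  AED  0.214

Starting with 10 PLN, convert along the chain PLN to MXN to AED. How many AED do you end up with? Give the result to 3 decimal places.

10 PLN × 4.78 = 47.8 MXN
47.8 MXN × 0.214 = 10.2292 AED

10.229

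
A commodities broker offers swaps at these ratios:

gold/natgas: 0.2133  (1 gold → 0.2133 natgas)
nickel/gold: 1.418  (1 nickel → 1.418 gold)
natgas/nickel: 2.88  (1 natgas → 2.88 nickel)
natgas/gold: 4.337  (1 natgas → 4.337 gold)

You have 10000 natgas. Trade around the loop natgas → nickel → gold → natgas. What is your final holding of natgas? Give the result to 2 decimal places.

10000 natgas × 2.88 = 28800 nickel
28800 nickel × 1.418 = 40838.4 gold
40838.4 gold × 0.2133 = 8710.83072 natgas

8710.83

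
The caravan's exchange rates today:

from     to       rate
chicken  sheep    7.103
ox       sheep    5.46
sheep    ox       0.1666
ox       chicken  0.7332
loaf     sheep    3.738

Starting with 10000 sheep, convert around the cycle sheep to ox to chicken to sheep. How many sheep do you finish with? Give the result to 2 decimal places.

10000 sheep × 0.1666 = 1666 ox
1666 ox × 0.7332 = 1221.5112 chicken
1221.5112 chicken × 7.103 = 8676.3940536 sheep

8676.39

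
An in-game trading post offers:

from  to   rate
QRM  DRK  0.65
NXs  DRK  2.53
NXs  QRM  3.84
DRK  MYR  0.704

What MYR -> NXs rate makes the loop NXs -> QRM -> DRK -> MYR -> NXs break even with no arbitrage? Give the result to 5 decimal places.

0.56909

Known legs of the cycle: 3.84 × 0.65 × 0.704 = 1.757184
For no arbitrage the full-cycle product must be 1, so the missing rate is 1 / 1.757184 ≈ 0.5690924.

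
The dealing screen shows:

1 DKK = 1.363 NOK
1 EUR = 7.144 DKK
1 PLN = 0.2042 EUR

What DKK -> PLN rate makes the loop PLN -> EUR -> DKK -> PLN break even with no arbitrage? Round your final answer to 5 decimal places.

0.68549

Known legs of the cycle: 0.2042 × 7.144 = 1.4588048
For no arbitrage the full-cycle product must be 1, so the missing rate is 1 / 1.4588048 ≈ 0.6854927.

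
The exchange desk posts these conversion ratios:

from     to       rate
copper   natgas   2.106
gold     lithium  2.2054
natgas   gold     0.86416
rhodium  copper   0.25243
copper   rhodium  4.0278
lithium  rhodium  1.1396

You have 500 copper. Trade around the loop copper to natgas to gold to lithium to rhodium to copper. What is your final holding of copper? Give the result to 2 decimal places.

577.30

500 copper × 2.106 = 1053 natgas
1053 natgas × 0.86416 = 909.96048 gold
909.96048 gold × 2.2054 = 2006.826842592 lithium
2006.826842592 lithium × 1.1396 = 2286.9798698178432 rhodium
2286.9798698178432 rhodium × 0.25243 = 577.302328538118158976 copper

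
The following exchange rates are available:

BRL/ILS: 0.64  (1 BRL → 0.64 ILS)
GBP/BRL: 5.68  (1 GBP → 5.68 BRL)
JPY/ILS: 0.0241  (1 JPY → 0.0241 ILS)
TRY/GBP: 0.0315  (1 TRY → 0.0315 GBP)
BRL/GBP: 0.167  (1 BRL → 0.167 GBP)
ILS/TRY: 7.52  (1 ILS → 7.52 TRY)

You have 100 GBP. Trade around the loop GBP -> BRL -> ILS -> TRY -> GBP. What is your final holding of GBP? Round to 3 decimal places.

86.111

100 GBP × 5.68 = 568 BRL
568 BRL × 0.64 = 363.52 ILS
363.52 ILS × 7.52 = 2733.6704 TRY
2733.6704 TRY × 0.0315 = 86.1106176 GBP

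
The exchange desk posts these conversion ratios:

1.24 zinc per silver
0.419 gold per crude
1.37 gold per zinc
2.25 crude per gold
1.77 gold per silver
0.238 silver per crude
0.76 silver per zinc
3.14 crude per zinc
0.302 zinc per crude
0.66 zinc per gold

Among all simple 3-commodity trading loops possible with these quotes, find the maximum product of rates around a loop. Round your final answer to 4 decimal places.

0.9478

silver→gold→crude→silver: 1.77 × 2.25 × 0.238 = 0.94784
zinc→gold→crude→zinc: 1.37 × 2.25 × 0.302 = 0.93092
silver→zinc→crude→silver: 1.24 × 3.14 × 0.238 = 0.92668
silver→gold→zinc→silver: 1.77 × 0.66 × 0.76 = 0.88783
zinc→crude→gold→zinc: 3.14 × 0.419 × 0.66 = 0.86834
Maximum is silver→gold→crude→silver at 0.9478; no arbitrage — every cycle loses value.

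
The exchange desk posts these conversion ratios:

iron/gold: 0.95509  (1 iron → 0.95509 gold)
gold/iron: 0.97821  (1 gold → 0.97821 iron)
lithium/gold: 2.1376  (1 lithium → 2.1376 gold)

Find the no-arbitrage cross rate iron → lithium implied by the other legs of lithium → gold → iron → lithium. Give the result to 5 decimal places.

0.47824

Known legs of the cycle: 2.1376 × 0.97821 = 2.091021696
For no arbitrage the full-cycle product must be 1, so the missing rate is 1 / 2.091021696 ≈ 0.4782351.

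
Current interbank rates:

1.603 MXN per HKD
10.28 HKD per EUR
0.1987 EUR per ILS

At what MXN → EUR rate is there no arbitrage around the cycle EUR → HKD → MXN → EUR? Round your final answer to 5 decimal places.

Known legs of the cycle: 10.28 × 1.603 = 16.47884
For no arbitrage the full-cycle product must be 1, so the missing rate is 1 / 16.47884 ≈ 0.0606839.

0.06068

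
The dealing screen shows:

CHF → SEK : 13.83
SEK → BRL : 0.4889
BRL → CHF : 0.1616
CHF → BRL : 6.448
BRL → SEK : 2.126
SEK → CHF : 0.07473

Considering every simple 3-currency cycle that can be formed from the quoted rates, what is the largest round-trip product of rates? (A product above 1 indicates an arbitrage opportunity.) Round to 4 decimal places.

SEK→BRL→CHF→SEK: 0.4889 × 0.1616 × 13.83 = 1.09266
SEK→CHF→BRL→SEK: 0.07473 × 6.448 × 2.126 = 1.02443
Maximum is SEK→BRL→CHF→SEK at 1.0927; arbitrage exists.

1.0927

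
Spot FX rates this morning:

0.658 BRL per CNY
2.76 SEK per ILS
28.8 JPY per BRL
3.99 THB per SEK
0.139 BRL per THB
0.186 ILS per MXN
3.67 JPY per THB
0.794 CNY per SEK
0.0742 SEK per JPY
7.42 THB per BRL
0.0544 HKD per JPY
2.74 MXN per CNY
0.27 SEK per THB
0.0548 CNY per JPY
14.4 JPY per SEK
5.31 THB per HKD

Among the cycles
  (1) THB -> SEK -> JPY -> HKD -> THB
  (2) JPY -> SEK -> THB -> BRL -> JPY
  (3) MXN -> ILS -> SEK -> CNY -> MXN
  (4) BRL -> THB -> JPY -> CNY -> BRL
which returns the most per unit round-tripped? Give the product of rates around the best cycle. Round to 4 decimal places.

1.1852

(1) 0.27 × 14.4 × 0.0544 × 5.31 = 1.12310
(2) 0.0742 × 3.99 × 0.139 × 28.8 = 1.18518
(3) 0.186 × 2.76 × 0.794 × 2.74 = 1.11685
(4) 7.42 × 3.67 × 0.0548 × 0.658 = 0.98192
Highest is cycle (2) at 1.1852 (>1, arbitrage).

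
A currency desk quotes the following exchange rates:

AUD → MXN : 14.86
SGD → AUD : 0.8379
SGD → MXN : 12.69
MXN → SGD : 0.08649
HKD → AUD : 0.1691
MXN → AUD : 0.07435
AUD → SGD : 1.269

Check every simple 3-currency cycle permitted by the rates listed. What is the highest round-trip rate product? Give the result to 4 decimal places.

AUD→SGD→MXN→AUD: 1.269 × 12.69 × 0.07435 = 1.19730
AUD→MXN→SGD→AUD: 14.86 × 0.08649 × 0.8379 = 1.07690
Maximum is AUD→SGD→MXN→AUD at 1.1973; arbitrage exists.

1.1973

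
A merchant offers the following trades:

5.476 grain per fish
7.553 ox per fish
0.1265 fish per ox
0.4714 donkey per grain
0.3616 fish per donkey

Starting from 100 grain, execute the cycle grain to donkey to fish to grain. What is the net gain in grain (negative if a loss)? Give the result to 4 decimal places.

100 grain × 0.4714 = 47.14 donkey
47.14 donkey × 0.3616 = 17.045824 fish
17.045824 fish × 5.476 = 93.342932224 grain
Net change: 93.342932224 − 100 = -6.657067776 grain

-6.6571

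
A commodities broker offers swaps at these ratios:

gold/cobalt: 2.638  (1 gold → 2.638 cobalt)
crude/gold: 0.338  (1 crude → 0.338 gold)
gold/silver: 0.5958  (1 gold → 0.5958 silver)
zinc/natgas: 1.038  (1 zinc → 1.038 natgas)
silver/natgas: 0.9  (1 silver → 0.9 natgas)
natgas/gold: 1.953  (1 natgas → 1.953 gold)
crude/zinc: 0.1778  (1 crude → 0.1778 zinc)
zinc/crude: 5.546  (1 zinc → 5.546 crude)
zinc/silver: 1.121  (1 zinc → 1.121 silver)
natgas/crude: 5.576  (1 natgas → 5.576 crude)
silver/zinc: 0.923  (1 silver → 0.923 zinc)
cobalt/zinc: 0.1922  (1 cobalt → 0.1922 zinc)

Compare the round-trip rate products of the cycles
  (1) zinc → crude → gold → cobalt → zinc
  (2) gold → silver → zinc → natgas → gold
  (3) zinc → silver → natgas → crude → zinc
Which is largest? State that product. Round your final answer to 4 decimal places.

1.1148

(1) 5.546 × 0.338 × 2.638 × 0.1922 = 0.95044
(2) 0.5958 × 0.923 × 1.038 × 1.953 = 1.11481
(3) 1.121 × 0.9 × 5.576 × 0.1778 = 1.00024
Highest is cycle (2) at 1.1148 (>1, arbitrage).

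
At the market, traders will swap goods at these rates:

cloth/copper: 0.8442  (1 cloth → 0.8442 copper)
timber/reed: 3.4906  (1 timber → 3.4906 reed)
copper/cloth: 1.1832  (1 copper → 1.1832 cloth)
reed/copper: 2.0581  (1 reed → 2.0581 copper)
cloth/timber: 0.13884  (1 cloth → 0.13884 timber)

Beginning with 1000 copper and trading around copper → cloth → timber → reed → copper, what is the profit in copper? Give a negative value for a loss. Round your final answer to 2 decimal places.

1000 copper × 1.1832 = 1183.2 cloth
1183.2 cloth × 0.13884 = 164.275488 timber
164.275488 timber × 3.4906 = 573.4200184128 reed
573.4200184128 reed × 2.0581 = 1180.15573989538368 copper
Net change: 1180.15573989538368 − 1000 = 180.15573989538368 copper

180.16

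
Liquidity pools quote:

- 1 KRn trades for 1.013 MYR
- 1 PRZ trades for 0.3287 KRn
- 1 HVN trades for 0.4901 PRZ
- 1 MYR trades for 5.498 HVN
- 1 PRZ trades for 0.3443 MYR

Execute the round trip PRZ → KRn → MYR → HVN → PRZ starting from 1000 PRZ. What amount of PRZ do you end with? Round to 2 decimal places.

897.22

1000 PRZ × 0.3287 = 328.7 KRn
328.7 KRn × 1.013 = 332.9731 MYR
332.9731 MYR × 5.498 = 1830.6861038 HVN
1830.6861038 HVN × 0.4901 = 897.21925947238 PRZ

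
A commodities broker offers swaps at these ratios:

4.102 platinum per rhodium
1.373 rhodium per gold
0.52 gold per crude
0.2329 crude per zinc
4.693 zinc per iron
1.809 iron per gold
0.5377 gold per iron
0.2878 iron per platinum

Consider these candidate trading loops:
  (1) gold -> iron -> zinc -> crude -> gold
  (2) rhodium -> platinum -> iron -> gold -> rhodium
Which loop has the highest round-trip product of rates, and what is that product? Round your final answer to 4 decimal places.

(1) 1.809 × 4.693 × 0.2329 × 0.52 = 1.02816
(2) 4.102 × 0.2878 × 0.5377 × 1.373 = 0.87156
Highest is cycle (1) at 1.0282 (>1, arbitrage).

1.0282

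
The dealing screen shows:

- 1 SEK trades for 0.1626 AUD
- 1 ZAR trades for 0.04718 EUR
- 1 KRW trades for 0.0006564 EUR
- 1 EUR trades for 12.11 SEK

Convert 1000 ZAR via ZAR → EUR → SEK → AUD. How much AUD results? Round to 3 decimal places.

1000 ZAR × 0.04718 = 47.18 EUR
47.18 EUR × 12.11 = 571.3498 SEK
571.3498 SEK × 0.1626 = 92.90147748 AUD

92.901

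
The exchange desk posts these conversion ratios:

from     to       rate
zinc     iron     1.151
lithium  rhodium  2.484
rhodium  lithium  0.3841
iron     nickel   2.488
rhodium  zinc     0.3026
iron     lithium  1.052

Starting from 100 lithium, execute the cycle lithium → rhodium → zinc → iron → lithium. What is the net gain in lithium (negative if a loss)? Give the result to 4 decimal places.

-8.9853

100 lithium × 2.484 = 248.4 rhodium
248.4 rhodium × 0.3026 = 75.16584 zinc
75.16584 zinc × 1.151 = 86.51588184 iron
86.51588184 iron × 1.052 = 91.01470769568 lithium
Net change: 91.01470769568 − 100 = -8.98529230432 lithium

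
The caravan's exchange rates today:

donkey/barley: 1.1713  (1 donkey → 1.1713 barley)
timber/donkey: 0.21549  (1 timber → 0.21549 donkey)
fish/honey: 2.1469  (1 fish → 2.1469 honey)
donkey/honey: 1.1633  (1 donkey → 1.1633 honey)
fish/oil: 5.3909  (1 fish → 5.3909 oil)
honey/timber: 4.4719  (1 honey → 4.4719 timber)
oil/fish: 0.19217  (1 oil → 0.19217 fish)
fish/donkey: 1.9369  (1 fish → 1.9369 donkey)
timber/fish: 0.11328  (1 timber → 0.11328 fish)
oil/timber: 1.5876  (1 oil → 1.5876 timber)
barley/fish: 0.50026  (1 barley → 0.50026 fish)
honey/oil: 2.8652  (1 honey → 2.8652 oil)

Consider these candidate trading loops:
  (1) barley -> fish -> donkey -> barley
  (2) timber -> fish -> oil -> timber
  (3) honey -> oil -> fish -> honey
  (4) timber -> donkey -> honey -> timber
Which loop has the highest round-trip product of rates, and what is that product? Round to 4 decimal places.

1.1821

(1) 0.50026 × 1.9369 × 1.1713 = 1.13494
(2) 0.11328 × 5.3909 × 1.5876 = 0.96952
(3) 2.8652 × 0.19217 × 2.1469 = 1.18209
(4) 0.21549 × 1.1633 × 4.4719 = 1.12101
Highest is cycle (3) at 1.1821 (>1, arbitrage).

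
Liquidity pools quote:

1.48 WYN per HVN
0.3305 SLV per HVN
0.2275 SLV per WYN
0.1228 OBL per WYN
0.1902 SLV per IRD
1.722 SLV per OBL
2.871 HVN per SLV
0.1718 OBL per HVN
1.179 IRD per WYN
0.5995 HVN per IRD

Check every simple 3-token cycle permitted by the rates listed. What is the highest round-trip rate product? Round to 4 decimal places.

HVN→WYN→IRD→HVN: 1.48 × 1.179 × 0.5995 = 1.04608
HVN→WYN→SLV→HVN: 1.48 × 0.2275 × 2.871 = 0.96667
HVN→OBL→SLV→HVN: 0.1718 × 1.722 × 2.871 = 0.84936
Maximum is HVN→WYN→IRD→HVN at 1.0461; arbitrage exists.

1.0461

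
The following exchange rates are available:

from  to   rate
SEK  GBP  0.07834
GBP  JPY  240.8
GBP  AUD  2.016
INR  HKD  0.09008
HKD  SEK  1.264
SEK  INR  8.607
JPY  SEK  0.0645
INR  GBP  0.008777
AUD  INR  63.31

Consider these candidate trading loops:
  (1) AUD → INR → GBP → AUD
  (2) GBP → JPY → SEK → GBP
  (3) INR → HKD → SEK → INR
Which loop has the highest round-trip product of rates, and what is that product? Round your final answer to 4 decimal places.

(1) 63.31 × 0.008777 × 2.016 = 1.12023
(2) 240.8 × 0.0645 × 0.07834 = 1.21675
(3) 0.09008 × 1.264 × 8.607 = 0.98000
Highest is cycle (2) at 1.2167 (>1, arbitrage).

1.2167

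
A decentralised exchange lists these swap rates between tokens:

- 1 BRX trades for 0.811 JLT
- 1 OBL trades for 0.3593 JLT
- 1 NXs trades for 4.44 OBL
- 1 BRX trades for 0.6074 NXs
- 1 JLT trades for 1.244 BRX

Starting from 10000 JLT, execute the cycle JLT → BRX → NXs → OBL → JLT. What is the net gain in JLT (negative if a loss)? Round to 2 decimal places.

2054.12

10000 JLT × 1.244 = 12440 BRX
12440 BRX × 0.6074 = 7556.056 NXs
7556.056 NXs × 4.44 = 33548.88864 OBL
33548.88864 OBL × 0.3593 = 12054.115688352 JLT
Net change: 12054.115688352 − 10000 = 2054.115688352 JLT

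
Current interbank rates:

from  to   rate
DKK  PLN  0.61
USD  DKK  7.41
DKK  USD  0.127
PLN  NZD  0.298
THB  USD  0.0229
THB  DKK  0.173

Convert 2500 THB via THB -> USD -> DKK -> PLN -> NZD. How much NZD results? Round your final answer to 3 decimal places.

2500 THB × 0.0229 = 57.25 USD
57.25 USD × 7.41 = 424.2225 DKK
424.2225 DKK × 0.61 = 258.775725 PLN
258.775725 PLN × 0.298 = 77.11516605 NZD

77.115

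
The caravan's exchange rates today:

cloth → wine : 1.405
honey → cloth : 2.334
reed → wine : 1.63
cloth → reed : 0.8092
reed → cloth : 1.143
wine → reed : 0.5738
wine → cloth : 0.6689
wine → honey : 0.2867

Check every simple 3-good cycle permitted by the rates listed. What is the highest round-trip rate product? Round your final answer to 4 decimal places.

honey→cloth→wine→honey: 2.334 × 1.405 × 0.2867 = 0.94017
wine→reed→cloth→wine: 0.5738 × 1.143 × 1.405 = 0.92147
wine→cloth→reed→wine: 0.6689 × 0.8092 × 1.63 = 0.88228
Maximum is honey→cloth→wine→honey at 0.9402; no arbitrage — every cycle loses value.

0.9402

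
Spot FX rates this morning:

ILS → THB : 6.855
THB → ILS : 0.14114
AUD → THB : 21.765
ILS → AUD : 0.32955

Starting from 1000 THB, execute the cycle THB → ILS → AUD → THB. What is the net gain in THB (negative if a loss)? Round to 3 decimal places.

1000 THB × 0.14114 = 141.14 ILS
141.14 ILS × 0.32955 = 46.512687 AUD
46.512687 AUD × 21.765 = 1012.348632555 THB
Net change: 1012.348632555 − 1000 = 12.348632555 THB

12.349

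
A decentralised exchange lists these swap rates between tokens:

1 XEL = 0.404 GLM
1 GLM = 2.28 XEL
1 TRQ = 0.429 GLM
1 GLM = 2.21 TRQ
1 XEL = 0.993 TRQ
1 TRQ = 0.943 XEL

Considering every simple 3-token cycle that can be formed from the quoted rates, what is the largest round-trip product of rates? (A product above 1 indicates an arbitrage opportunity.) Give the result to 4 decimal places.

0.9713

TRQ→GLM→XEL→TRQ: 0.429 × 2.28 × 0.993 = 0.97127
TRQ→XEL→GLM→TRQ: 0.943 × 0.404 × 2.21 = 0.84195
Maximum is TRQ→GLM→XEL→TRQ at 0.9713; no arbitrage — every cycle loses value.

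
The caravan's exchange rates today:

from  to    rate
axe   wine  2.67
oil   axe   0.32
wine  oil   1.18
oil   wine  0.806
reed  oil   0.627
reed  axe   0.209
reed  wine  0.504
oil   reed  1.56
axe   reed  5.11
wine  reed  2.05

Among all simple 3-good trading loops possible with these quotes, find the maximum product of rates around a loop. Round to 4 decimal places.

1.1440

axe→wine→reed→axe: 2.67 × 2.05 × 0.209 = 1.14396
oil→wine→reed→oil: 0.806 × 2.05 × 0.627 = 1.03599
axe→reed→oil→axe: 5.11 × 0.627 × 0.32 = 1.02527
axe→wine→oil→axe: 2.67 × 1.18 × 0.32 = 1.00819
oil→reed→wine→oil: 1.56 × 0.504 × 1.18 = 0.92776
Maximum is axe→wine→reed→axe at 1.1440; arbitrage exists.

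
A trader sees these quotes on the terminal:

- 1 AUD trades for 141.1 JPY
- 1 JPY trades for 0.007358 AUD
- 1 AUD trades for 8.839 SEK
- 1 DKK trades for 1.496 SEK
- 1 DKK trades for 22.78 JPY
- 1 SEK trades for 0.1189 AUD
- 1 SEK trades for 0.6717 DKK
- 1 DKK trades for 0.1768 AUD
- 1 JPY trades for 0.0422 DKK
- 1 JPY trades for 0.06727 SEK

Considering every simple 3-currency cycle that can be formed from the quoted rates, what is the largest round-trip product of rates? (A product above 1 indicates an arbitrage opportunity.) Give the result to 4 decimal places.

AUD→JPY→SEK→AUD: 141.1 × 0.06727 × 0.1189 = 1.12857
AUD→JPY→DKK→AUD: 141.1 × 0.0422 × 0.1768 = 1.05274
AUD→SEK→DKK→AUD: 8.839 × 0.6717 × 0.1768 = 1.04969
JPY→SEK→DKK→JPY: 0.06727 × 0.6717 × 22.78 = 1.02932
Maximum is AUD→JPY→SEK→AUD at 1.1286; arbitrage exists.

1.1286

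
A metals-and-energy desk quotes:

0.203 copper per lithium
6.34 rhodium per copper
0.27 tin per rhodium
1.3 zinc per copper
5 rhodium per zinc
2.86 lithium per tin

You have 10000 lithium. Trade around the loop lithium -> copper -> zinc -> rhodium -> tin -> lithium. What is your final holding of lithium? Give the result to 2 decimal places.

10000 lithium × 0.203 = 2030 copper
2030 copper × 1.3 = 2639 zinc
2639 zinc × 5 = 13195 rhodium
13195 rhodium × 0.27 = 3562.65 tin
3562.65 tin × 2.86 = 10189.179 lithium

10189.18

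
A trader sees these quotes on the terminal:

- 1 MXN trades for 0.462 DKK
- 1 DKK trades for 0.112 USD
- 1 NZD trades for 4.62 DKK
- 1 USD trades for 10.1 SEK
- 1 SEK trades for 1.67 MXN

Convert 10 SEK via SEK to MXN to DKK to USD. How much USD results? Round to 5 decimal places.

10 SEK × 1.67 = 16.7 MXN
16.7 MXN × 0.462 = 7.7154 DKK
7.7154 DKK × 0.112 = 0.8641248 USD

0.86412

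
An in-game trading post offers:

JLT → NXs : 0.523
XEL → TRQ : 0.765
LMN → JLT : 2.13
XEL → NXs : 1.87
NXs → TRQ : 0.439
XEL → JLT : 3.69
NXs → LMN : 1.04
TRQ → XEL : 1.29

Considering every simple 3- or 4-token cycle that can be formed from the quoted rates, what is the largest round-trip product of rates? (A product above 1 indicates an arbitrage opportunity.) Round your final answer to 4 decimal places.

NXs→LMN→JLT→NXs: 1.04 × 2.13 × 0.523 = 1.15855
TRQ→XEL→JLT→NXs→TRQ: 1.29 × 3.69 × 0.523 × 0.439 = 1.09290
TRQ→XEL→NXs→TRQ: 1.29 × 1.87 × 0.439 = 1.05900
Maximum is NXs→LMN→JLT→NXs at 1.1585; arbitrage exists.

1.1585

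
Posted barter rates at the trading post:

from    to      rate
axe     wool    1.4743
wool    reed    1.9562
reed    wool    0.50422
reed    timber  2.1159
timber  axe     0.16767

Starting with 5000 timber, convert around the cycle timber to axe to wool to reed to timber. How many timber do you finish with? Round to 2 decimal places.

5115.87

5000 timber × 0.16767 = 838.35 axe
838.35 axe × 1.4743 = 1235.979405 wool
1235.979405 wool × 1.9562 = 2417.822912061 reed
2417.822912061 reed × 2.1159 = 5115.8714996298699 timber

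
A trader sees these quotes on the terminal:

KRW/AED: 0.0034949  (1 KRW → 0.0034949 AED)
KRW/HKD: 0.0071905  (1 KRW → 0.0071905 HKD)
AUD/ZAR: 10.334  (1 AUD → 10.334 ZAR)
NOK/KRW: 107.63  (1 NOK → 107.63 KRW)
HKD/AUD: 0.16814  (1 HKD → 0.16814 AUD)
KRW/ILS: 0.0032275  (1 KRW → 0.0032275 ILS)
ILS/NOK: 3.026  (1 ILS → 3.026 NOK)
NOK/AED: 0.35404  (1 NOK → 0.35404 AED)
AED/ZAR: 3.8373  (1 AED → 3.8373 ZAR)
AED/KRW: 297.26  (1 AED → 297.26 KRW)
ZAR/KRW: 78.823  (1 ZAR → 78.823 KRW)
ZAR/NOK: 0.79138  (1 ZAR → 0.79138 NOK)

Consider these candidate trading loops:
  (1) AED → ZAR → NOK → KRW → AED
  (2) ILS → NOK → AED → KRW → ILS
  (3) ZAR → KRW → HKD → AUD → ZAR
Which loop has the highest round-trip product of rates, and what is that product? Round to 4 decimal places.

1.1423

(1) 3.8373 × 0.79138 × 107.63 × 0.0034949 = 1.14230
(2) 3.026 × 0.35404 × 297.26 × 0.0032275 = 1.02784
(3) 78.823 × 0.0071905 × 0.16814 × 10.334 = 0.98481
Highest is cycle (1) at 1.1423 (>1, arbitrage).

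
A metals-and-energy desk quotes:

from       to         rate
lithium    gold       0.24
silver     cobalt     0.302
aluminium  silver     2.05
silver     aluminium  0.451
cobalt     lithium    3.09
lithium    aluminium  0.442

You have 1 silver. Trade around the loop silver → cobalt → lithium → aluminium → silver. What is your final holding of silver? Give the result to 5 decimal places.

0.84555

1 silver × 0.302 = 0.302 cobalt
0.302 cobalt × 3.09 = 0.93318 lithium
0.93318 lithium × 0.442 = 0.41246556 aluminium
0.41246556 aluminium × 2.05 = 0.845554398 silver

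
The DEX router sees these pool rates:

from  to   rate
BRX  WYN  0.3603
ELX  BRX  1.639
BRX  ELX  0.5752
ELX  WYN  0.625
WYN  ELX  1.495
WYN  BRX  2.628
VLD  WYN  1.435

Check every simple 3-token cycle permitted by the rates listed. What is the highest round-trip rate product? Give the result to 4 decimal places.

BRX→ELX→WYN→BRX: 0.5752 × 0.625 × 2.628 = 0.94477
BRX→WYN→ELX→BRX: 0.3603 × 1.495 × 1.639 = 0.88284
Maximum is BRX→ELX→WYN→BRX at 0.9448; no arbitrage — every cycle loses value.

0.9448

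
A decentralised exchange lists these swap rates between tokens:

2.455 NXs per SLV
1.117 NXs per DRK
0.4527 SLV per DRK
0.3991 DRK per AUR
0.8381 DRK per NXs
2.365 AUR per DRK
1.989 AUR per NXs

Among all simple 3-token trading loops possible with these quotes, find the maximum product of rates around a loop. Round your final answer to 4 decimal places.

NXs→DRK→SLV→NXs: 0.8381 × 0.4527 × 2.455 = 0.93145
NXs→AUR→DRK→NXs: 1.989 × 0.3991 × 1.117 = 0.88669
Maximum is NXs→DRK→SLV→NXs at 0.9314; no arbitrage — every cycle loses value.

0.9314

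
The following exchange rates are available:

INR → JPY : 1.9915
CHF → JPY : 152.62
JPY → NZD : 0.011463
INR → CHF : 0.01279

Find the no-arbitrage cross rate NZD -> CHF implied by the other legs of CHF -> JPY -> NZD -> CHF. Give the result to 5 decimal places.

0.57160

Known legs of the cycle: 152.62 × 0.011463 = 1.74948306
For no arbitrage the full-cycle product must be 1, so the missing rate is 1 / 1.74948306 ≈ 0.5715974.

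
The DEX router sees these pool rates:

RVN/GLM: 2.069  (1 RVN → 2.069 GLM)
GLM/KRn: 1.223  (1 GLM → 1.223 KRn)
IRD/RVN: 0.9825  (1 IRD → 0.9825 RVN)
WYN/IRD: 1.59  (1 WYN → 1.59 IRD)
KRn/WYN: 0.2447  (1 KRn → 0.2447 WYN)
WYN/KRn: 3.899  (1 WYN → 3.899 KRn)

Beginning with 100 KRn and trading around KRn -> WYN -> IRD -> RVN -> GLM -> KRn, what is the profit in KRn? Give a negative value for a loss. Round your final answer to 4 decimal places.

100 KRn × 0.2447 = 24.47 WYN
24.47 WYN × 1.59 = 38.9073 IRD
38.9073 IRD × 0.9825 = 38.22642225 RVN
38.22642225 RVN × 2.069 = 79.09046763525 GLM
79.09046763525 GLM × 1.223 = 96.72764191791075 KRn
Net change: 96.72764191791075 − 100 = -3.27235808208925 KRn

-3.2724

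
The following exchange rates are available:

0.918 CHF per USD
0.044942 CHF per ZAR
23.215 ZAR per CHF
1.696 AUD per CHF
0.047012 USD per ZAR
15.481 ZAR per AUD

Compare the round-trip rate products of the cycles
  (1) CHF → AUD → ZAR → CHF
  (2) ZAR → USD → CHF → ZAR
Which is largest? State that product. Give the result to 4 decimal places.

1.1800

(1) 1.696 × 15.481 × 0.044942 = 1.17999
(2) 0.047012 × 0.918 × 23.215 = 1.00189
Highest is cycle (1) at 1.1800 (>1, arbitrage).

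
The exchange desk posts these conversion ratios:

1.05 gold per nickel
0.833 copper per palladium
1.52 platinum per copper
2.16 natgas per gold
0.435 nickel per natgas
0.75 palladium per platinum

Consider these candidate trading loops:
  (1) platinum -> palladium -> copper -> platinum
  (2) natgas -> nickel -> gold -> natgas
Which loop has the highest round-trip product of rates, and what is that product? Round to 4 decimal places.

0.9866

(1) 0.75 × 0.833 × 1.52 = 0.94962
(2) 0.435 × 1.05 × 2.16 = 0.98658
Highest is cycle (2) at 0.9866 (≤1, no arbitrage).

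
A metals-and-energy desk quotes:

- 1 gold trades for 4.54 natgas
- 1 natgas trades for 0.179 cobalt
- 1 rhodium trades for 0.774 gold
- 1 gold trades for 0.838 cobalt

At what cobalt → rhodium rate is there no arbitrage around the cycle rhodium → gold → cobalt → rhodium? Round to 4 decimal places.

1.5418

Known legs of the cycle: 0.774 × 0.838 = 0.648612
For no arbitrage the full-cycle product must be 1, so the missing rate is 1 / 0.648612 ≈ 1.541754.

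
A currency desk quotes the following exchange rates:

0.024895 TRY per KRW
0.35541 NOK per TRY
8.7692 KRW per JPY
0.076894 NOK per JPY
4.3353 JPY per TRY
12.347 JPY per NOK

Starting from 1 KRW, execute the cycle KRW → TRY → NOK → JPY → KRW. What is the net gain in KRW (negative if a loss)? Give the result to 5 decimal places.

1 KRW × 0.024895 = 0.024895 TRY
0.024895 TRY × 0.35541 = 0.00884793195 NOK
0.00884793195 NOK × 12.347 = 0.10924541578665 JPY
0.10924541578665 JPY × 8.7692 = 0.95799490011629118 KRW
Net change: 0.95799490011629118 − 1 = -0.04200509988370882 KRW

-0.04201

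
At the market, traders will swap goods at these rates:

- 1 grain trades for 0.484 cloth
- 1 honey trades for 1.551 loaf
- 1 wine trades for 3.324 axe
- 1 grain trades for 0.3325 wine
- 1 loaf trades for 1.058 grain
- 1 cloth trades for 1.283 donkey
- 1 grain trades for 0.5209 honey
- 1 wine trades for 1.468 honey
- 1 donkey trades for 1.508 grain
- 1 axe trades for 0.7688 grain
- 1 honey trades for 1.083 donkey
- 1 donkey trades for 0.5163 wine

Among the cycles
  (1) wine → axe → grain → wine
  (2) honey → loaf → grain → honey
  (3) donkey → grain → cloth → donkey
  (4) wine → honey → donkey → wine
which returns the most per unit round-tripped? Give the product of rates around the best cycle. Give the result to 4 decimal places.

(1) 3.324 × 0.7688 × 0.3325 = 0.84970
(2) 1.551 × 1.058 × 0.5209 = 0.85478
(3) 1.508 × 0.484 × 1.283 = 0.93643
(4) 1.468 × 1.083 × 0.5163 = 0.82084
Highest is cycle (3) at 0.9364 (≤1, no arbitrage).

0.9364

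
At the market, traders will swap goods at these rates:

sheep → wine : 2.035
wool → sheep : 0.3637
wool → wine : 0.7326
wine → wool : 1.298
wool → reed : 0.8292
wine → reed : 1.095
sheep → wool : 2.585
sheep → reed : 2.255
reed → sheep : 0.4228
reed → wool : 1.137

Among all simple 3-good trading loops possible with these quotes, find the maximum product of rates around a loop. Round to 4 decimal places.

0.9607

wine→wool→sheep→wine: 1.298 × 0.3637 × 2.035 = 0.96069
wine→reed→sheep→wine: 1.095 × 0.4228 × 2.035 = 0.94214
wool→sheep→reed→wool: 0.3637 × 2.255 × 1.137 = 0.93250
wine→reed→wool→wine: 1.095 × 1.137 × 0.7326 = 0.91210
wool→reed→sheep→wool: 0.8292 × 0.4228 × 2.585 = 0.90626
Maximum is wine→wool→sheep→wine at 0.9607; no arbitrage — every cycle loses value.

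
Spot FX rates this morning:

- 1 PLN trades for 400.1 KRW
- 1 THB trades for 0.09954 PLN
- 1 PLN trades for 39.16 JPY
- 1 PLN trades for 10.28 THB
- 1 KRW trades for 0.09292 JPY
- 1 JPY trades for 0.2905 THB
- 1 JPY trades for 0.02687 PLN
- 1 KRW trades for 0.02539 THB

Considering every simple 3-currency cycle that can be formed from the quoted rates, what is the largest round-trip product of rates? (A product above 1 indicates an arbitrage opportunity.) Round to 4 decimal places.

1.1324

THB→PLN→JPY→THB: 0.09954 × 39.16 × 0.2905 = 1.13237
THB→PLN→KRW→THB: 0.09954 × 400.1 × 0.02539 = 1.01118
KRW→JPY→PLN→KRW: 0.09292 × 0.02687 × 400.1 = 0.99895
Maximum is THB→PLN→JPY→THB at 1.1324; arbitrage exists.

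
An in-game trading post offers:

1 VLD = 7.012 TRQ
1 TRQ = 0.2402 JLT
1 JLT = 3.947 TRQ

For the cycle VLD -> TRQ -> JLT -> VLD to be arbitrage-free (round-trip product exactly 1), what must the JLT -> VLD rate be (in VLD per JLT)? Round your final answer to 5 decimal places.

0.59372

Known legs of the cycle: 7.012 × 0.2402 = 1.6842824
For no arbitrage the full-cycle product must be 1, so the missing rate is 1 / 1.6842824 ≈ 0.5937247.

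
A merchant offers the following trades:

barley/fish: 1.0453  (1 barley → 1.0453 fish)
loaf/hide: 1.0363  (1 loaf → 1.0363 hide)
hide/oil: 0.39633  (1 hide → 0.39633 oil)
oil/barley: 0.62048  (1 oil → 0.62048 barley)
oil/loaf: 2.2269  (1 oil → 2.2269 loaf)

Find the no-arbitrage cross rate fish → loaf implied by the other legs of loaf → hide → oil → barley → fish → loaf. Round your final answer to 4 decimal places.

Known legs of the cycle: 1.0363 × 0.39633 × 0.62048 × 1.0453 = 0.266385869114556576
For no arbitrage the full-cycle product must be 1, so the missing rate is 1 / 0.266385869114556576 ≈ 3.753953.

3.7540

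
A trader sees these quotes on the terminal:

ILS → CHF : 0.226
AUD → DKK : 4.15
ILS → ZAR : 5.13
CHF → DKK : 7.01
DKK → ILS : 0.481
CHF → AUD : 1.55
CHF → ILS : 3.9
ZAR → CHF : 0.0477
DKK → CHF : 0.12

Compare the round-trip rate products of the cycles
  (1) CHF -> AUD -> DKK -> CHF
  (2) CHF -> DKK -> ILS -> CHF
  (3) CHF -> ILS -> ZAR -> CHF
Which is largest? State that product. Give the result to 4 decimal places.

(1) 1.55 × 4.15 × 0.12 = 0.77190
(2) 7.01 × 0.481 × 0.226 = 0.76203
(3) 3.9 × 5.13 × 0.0477 = 0.95433
Highest is cycle (3) at 0.9543 (≤1, no arbitrage).

0.9543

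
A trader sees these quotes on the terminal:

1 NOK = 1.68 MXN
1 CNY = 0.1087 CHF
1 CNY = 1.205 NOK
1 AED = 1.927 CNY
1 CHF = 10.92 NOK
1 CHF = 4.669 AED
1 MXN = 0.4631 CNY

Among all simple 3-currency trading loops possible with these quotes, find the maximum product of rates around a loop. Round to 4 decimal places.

0.9780

CHF→AED→CNY→CHF: 4.669 × 1.927 × 0.1087 = 0.97799
NOK→MXN→CNY→NOK: 1.68 × 0.4631 × 1.205 = 0.93750
Maximum is CHF→AED→CNY→CHF at 0.9780; no arbitrage — every cycle loses value.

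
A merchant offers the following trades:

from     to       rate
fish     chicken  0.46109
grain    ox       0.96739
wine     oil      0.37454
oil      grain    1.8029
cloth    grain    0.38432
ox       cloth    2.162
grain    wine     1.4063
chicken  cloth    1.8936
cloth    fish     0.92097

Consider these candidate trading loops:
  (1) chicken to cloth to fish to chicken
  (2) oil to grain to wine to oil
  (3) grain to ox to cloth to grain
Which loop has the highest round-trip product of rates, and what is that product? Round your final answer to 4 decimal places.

0.9496

(1) 1.8936 × 0.92097 × 0.46109 = 0.80412
(2) 1.8029 × 1.4063 × 0.37454 = 0.94962
(3) 0.96739 × 2.162 × 0.38432 = 0.80380
Highest is cycle (2) at 0.9496 (≤1, no arbitrage).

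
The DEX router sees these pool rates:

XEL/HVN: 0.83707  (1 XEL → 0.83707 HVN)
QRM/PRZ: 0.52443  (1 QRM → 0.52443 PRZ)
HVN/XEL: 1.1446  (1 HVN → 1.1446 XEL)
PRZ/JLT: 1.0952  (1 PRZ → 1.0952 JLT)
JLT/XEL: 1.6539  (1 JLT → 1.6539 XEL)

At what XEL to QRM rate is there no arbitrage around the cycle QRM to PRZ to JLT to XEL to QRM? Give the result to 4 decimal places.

Known legs of the cycle: 0.52443 × 1.0952 × 1.6539 = 0.9499269517704
For no arbitrage the full-cycle product must be 1, so the missing rate is 1 / 0.9499269517704 ≈ 1.052713.

1.0527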